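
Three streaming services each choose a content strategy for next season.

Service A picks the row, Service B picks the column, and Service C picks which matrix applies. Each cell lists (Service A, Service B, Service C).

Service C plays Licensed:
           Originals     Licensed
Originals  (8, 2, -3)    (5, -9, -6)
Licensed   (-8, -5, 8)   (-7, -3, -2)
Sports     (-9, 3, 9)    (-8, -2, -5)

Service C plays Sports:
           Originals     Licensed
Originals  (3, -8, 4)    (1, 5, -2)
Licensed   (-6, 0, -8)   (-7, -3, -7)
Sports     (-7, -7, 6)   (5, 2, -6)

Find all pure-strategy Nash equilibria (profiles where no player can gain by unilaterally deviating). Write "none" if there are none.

No pure-strategy Nash equilibrium.

Service A against (Originals, Licensed): payoffs 8, -8, -9 → best response Originals.
Service A against (Originals, Sports): payoffs 3, -6, -7 → best response Originals.
Service A against (Licensed, Licensed): payoffs 5, -7, -8 → best response Originals.
Service A against (Licensed, Sports): payoffs 1, -7, 5 → best response Sports.
Service B against (Originals, Licensed): payoffs 2, -9 → best response Originals.
Service B against (Originals, Sports): payoffs -8, 5 → best response Licensed.
Service B against (Licensed, Licensed): payoffs -5, -3 → best response Licensed.
Service B against (Licensed, Sports): payoffs 0, -3 → best response Originals.
Service B against (Sports, Licensed): payoffs 3, -2 → best response Originals.
Service B against (Sports, Sports): payoffs -7, 2 → best response Licensed.
Service C against (Originals, Originals): payoffs -3, 4 → best response Sports.
Service C against (Originals, Licensed): payoffs -6, -2 → best response Sports.
Service C against (Licensed, Originals): payoffs 8, -8 → best response Licensed.
Service C against (Licensed, Licensed): payoffs -2, -7 → best response Licensed.
Service C against (Sports, Originals): payoffs 9, 6 → best response Licensed.
Service C against (Sports, Licensed): payoffs -5, -6 → best response Licensed.
No profile is a mutual best response for all players.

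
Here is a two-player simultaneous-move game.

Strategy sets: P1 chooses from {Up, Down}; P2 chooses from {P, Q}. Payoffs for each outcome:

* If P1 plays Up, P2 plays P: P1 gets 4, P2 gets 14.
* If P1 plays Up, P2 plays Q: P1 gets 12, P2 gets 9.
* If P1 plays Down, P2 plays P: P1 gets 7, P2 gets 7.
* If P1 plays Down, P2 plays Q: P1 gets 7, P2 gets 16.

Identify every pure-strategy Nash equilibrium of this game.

(Up, P): P1 can switch to Down (4 → 7). Not NE.
(Up, Q): P2 can switch to P (9 → 14). Not NE.
(Down, P): P2 can switch to Q (7 → 16). Not NE.
(Down, Q): P1 can switch to Up (7 → 12). Not NE.

none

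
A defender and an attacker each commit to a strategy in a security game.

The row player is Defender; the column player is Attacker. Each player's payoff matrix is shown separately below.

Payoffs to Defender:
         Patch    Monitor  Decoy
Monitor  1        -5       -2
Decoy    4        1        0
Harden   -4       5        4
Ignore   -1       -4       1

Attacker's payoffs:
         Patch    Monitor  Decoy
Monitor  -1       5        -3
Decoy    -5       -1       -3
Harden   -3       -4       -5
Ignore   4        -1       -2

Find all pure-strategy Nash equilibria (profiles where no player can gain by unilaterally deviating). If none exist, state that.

For each player, find the best response to each opponent profile; mutual best responses are the pure NE.
Defender against Patch: payoffs 1, 4, -4, -1 → best response Decoy.
Defender against Monitor: payoffs -5, 1, 5, -4 → best response Harden.
Defender against Decoy: payoffs -2, 0, 4, 1 → best response Harden.
Attacker against Monitor: payoffs -1, 5, -3 → best response Monitor.
Attacker against Decoy: payoffs -5, -1, -3 → best response Monitor.
Attacker against Harden: payoffs -3, -4, -5 → best response Patch.
Attacker against Ignore: payoffs 4, -1, -2 → best response Patch.
No profile is a mutual best response for all players.

There is no pure-strategy Nash equilibrium.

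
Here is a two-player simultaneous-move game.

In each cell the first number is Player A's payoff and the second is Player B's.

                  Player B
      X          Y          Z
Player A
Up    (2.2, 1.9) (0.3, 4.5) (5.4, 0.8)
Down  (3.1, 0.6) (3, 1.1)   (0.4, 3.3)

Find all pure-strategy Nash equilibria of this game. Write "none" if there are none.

Mark each player's best response to every combination of opponents' strategies; a profile where every player is best-responding is a pure Nash equilibrium.
Player A against X: payoffs 2.2, 3.1 → best response Down.
Player A against Y: payoffs 0.3, 3 → best response Down.
Player A against Z: payoffs 5.4, 0.4 → best response Up.
Player B against Up: payoffs 1.9, 4.5, 0.8 → best response Y.
Player B against Down: payoffs 0.6, 1.1, 3.3 → best response Z.
No profile is a mutual best response for all players.

There is no pure-strategy Nash equilibrium.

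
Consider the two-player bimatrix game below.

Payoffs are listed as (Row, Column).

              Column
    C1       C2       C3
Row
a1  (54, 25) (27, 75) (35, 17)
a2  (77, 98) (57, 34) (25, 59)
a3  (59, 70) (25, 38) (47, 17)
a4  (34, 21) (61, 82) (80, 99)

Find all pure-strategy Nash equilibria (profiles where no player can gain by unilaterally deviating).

Mark each player's best response to every combination of opponents' strategies; a profile where every player is best-responding is a pure Nash equilibrium.
Row against C1: payoffs 54, 77, 59, 34 → best response a2.
Row against C2: payoffs 27, 57, 25, 61 → best response a4.
Row against C3: payoffs 35, 25, 47, 80 → best response a4.
Column against a1: payoffs 25, 75, 17 → best response C2.
Column against a2: payoffs 98, 34, 59 → best response C1.
Column against a3: payoffs 70, 38, 17 → best response C1.
Column against a4: payoffs 21, 82, 99 → best response C3.
Mutual best responses: (a2, C1); (a4, C3).

The pure Nash equilibria are (a2, C1) and (a4, C3).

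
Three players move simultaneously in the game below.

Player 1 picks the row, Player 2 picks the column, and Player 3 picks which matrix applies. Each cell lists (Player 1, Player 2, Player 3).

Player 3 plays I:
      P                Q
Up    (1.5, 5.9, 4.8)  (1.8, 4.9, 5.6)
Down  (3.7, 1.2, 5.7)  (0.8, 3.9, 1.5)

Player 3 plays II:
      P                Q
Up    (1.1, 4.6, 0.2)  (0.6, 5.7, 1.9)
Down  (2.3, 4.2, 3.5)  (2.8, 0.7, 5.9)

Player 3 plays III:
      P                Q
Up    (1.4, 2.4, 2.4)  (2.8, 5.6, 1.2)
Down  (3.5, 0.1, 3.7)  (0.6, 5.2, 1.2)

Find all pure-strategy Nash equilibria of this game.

Check each profile: it is a Nash equilibrium iff no player can strictly gain by switching unilaterally.
(Up, P, I): Player 1 can switch to Down (1.5 → 3.7). Not NE.
(Up, P, II): Player 1 can switch to Down (1.1 → 2.3). Not NE.
(Up, P, III): Player 1 can switch to Down (1.4 → 3.5). Not NE.
(Up, Q, I): Player 2 can switch to P (4.9 → 5.9). Not NE.
(Up, Q, II): Player 1 can switch to Down (0.6 → 2.8). Not NE.
(Up, Q, III): Player 3 can switch to I (1.2 → 5.6). Not NE.
(The remaining 6 profiles each have a profitable deviation by the same check.)

This game has no pure Nash equilibrium.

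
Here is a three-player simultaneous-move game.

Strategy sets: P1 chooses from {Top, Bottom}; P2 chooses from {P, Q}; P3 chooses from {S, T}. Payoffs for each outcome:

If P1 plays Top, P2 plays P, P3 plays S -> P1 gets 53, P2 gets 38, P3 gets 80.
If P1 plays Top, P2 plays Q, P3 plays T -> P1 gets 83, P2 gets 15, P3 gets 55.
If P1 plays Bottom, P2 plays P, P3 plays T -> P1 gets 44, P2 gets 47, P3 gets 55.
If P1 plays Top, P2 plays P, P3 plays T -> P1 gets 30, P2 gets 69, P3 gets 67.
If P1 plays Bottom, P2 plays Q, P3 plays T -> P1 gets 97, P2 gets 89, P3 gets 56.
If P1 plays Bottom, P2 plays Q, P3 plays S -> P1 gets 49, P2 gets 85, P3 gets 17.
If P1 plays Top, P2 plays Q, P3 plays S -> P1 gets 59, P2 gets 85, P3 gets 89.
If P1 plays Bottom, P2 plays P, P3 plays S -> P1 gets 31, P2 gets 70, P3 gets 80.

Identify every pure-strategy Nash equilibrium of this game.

For each strategy profile, look for a profitable unilateral deviation.
(Top, P, S): P2 can switch to Q (38 → 85). Not NE.
(Top, P, T): P1 can switch to Bottom (30 → 44). Not NE.
(Top, Q, S): P1 gets 59, best alternative 49; P2 gets 85, best alternative 38; P3 gets 89, best alternative 55. No profitable deviation — NE.
(Top, Q, T): P1 can switch to Bottom (83 → 97). Not NE.
(Bottom, P, S): P1 can switch to Top (31 → 53). Not NE.
(Bottom, P, T): P2 can switch to Q (47 → 89). Not NE.
(Bottom, Q, S): P1 can switch to Top (49 → 59). Not NE.
(Bottom, Q, T): P1 gets 97, best alternative 83; P2 gets 89, best alternative 47; P3 gets 56, best alternative 17. No profitable deviation — NE.

Pure-strategy Nash equilibria: (Top, Q, S); (Bottom, Q, T)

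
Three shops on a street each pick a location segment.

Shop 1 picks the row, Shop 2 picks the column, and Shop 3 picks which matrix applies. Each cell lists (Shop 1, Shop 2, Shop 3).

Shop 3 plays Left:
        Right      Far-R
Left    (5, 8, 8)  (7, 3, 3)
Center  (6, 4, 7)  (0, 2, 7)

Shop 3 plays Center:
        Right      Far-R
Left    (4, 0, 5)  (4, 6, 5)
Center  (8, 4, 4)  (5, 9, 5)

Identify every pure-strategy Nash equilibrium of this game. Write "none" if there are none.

Pure NE: (Center, Right, Left)

For each player, find the best response to each opponent profile; mutual best responses are the pure NE.
Shop 1 against (Right, Left): payoffs 5, 6 → best response Center.
Shop 1 against (Right, Center): payoffs 4, 8 → best response Center.
Shop 1 against (Far-R, Left): payoffs 7, 0 → best response Left.
Shop 1 against (Far-R, Center): payoffs 4, 5 → best response Center.
Shop 2 against (Left, Left): payoffs 8, 3 → best response Right.
Shop 2 against (Left, Center): payoffs 0, 6 → best response Far-R.
Shop 2 against (Center, Left): payoffs 4, 2 → best response Right.
Shop 2 against (Center, Center): payoffs 4, 9 → best response Far-R.
Shop 3 against (Left, Right): payoffs 8, 5 → best response Left.
Shop 3 against (Left, Far-R): payoffs 3, 5 → best response Center.
Shop 3 against (Center, Right): payoffs 7, 4 → best response Left.
Shop 3 against (Center, Far-R): payoffs 7, 5 → best response Left.
Mutual best responses: (Center, Right, Left).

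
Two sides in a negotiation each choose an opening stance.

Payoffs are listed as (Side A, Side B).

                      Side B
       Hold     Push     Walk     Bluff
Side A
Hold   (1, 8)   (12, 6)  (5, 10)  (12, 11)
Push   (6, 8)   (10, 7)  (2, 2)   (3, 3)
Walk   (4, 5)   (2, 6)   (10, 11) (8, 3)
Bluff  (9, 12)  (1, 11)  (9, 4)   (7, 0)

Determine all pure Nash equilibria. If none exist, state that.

Pure-strategy Nash equilibria: (Hold, Bluff); (Walk, Walk); (Bluff, Hold)

Side A against Hold: payoffs 1, 6, 4, 9 → best response Bluff.
Side A against Push: payoffs 12, 10, 2, 1 → best response Hold.
Side A against Walk: payoffs 5, 2, 10, 9 → best response Walk.
Side A against Bluff: payoffs 12, 3, 8, 7 → best response Hold.
Side B against Hold: payoffs 8, 6, 10, 11 → best response Bluff.
Side B against Push: payoffs 8, 7, 2, 3 → best response Hold.
Side B against Walk: payoffs 5, 6, 11, 3 → best response Walk.
Side B against Bluff: payoffs 12, 11, 4, 0 → best response Hold.
Mutual best responses: (Hold, Bluff); (Walk, Walk); (Bluff, Hold).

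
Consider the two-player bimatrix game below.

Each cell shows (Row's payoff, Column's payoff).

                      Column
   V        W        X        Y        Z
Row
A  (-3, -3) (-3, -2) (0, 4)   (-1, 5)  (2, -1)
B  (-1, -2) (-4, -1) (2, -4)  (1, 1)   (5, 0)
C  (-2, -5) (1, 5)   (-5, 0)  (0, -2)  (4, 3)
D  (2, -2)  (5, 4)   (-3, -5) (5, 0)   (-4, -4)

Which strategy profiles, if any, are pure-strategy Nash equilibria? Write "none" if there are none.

Pure NE: (D, W)

(A, V): Row can switch to B (-3 → -1). Not NE.
(A, W): Row can switch to C (-3 → 1). Not NE.
(A, X): Row can switch to B (0 → 2). Not NE.
(A, Y): Row can switch to B (-1 → 1). Not NE.
(A, Z): Row can switch to B (2 → 5). Not NE.
(B, V): Row can switch to D (-1 → 2). Not NE.
(B, W): Row can switch to A (-4 → -3). Not NE.
(B, X): Column can switch to V (-4 → -2). Not NE.
(B, Y): Row can switch to D (1 → 5). Not NE.
(B, Z): Column can switch to Y (0 → 1). Not NE.
(C, V): Row can switch to B (-2 → -1). Not NE.
(C, W): Row can switch to D (1 → 5). Not NE.
(D, W): Row gets 5, best alternative 1; Column gets 4, best alternative 0. No profitable deviation — NE.
(The remaining 7 profiles each have a profitable deviation by the same check.)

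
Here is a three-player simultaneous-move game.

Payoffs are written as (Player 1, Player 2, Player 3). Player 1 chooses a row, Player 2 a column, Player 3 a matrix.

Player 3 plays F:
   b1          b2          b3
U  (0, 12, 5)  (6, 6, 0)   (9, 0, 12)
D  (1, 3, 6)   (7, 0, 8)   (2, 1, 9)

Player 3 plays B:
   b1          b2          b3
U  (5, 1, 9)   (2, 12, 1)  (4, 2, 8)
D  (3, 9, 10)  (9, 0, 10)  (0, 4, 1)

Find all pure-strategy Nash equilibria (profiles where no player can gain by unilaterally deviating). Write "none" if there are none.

Player 1 against (b1, F): payoffs 0, 1 → best response D.
Player 1 against (b1, B): payoffs 5, 3 → best response U.
Player 1 against (b2, F): payoffs 6, 7 → best response D.
Player 1 against (b2, B): payoffs 2, 9 → best response D.
Player 1 against (b3, F): payoffs 9, 2 → best response U.
Player 1 against (b3, B): payoffs 4, 0 → best response U.
Player 2 against (U, F): payoffs 12, 6, 0 → best response b1.
Player 2 against (U, B): payoffs 1, 12, 2 → best response b2.
Player 2 against (D, F): payoffs 3, 0, 1 → best response b1.
Player 2 against (D, B): payoffs 9, 0, 4 → best response b1.
Player 3 against (U, b1): payoffs 5, 9 → best response B.
Player 3 against (U, b2): payoffs 0, 1 → best response B.
Player 3 against (U, b3): payoffs 12, 8 → best response F.
Player 3 against (D, b1): payoffs 6, 10 → best response B.
Player 3 against (D, b2): payoffs 8, 10 → best response B.
Player 3 against (D, b3): payoffs 9, 1 → best response F.
No profile is a mutual best response for all players.

none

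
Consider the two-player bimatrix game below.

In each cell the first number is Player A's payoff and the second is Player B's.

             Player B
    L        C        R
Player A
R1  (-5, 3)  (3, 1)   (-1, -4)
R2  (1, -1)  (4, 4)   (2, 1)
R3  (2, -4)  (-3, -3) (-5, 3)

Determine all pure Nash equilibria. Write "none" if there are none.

(R2, C)

(R1, L): Player A can switch to R2 (-5 → 1). Not NE.
(R1, C): Player A can switch to R2 (3 → 4). Not NE.
(R1, R): Player A can switch to R2 (-1 → 2). Not NE.
(R2, L): Player A can switch to R3 (1 → 2). Not NE.
(R2, C): Player A gets 4, best alternative 3; Player B gets 4, best alternative 1. No profitable deviation — NE.
(R2, R): Player B can switch to C (1 → 4). Not NE.
(R3, L): Player B can switch to C (-4 → -3). Not NE.
(R3, C): Player A can switch to R1 (-3 → 3). Not NE.
(R3, R): Player A can switch to R1 (-5 → -1). Not NE.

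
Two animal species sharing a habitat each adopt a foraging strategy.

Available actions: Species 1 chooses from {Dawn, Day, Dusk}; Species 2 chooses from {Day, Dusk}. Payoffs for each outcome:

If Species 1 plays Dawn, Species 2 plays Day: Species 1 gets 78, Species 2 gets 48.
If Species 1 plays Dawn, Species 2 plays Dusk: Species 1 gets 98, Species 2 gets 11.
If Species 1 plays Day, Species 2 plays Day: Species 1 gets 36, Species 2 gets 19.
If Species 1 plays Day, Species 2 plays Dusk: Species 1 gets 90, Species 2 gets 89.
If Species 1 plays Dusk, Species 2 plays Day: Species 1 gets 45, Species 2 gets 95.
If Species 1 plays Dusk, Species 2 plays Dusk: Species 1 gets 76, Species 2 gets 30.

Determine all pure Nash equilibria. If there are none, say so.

Species 1 against Day: payoffs 78, 36, 45 → best response Dawn.
Species 1 against Dusk: payoffs 98, 90, 76 → best response Dawn.
Species 2 against Dawn: payoffs 48, 11 → best response Day.
Species 2 against Day: payoffs 19, 89 → best response Dusk.
Species 2 against Dusk: payoffs 95, 30 → best response Day.
Mutual best responses: (Dawn, Day).

(Dawn, Day)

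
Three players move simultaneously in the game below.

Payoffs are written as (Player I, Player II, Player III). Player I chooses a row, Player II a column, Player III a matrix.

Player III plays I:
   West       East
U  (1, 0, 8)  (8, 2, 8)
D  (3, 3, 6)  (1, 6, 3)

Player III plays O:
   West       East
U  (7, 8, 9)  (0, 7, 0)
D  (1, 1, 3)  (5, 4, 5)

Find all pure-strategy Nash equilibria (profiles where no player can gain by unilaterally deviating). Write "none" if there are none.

The pure Nash equilibria are (U, West, O); (U, East, I); (D, East, O).

(U, West, I): Player I can switch to D (1 → 3). Not NE.
(U, West, O): Player I gets 7, best alternative 1; Player II gets 8, best alternative 7; Player III gets 9, best alternative 8. No profitable deviation — NE.
(U, East, I): Player I gets 8, best alternative 1; Player II gets 2, best alternative 0; Player III gets 8, best alternative 0. No profitable deviation — NE.
(U, East, O): Player I can switch to D (0 → 5). Not NE.
(D, West, I): Player II can switch to East (3 → 6). Not NE.
(D, West, O): Player I can switch to U (1 → 7). Not NE.
(D, East, I): Player I can switch to U (1 → 8). Not NE.
(D, East, O): Player I gets 5, best alternative 0; Player II gets 4, best alternative 1; Player III gets 5, best alternative 3. No profitable deviation — NE.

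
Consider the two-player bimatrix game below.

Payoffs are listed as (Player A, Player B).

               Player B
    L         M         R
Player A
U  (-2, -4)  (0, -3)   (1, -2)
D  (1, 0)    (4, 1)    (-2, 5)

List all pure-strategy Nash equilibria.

(U, R)

For each player, find the best response to each opponent profile; mutual best responses are the pure NE.
Player A against L: payoffs -2, 1 → best response D.
Player A against M: payoffs 0, 4 → best response D.
Player A against R: payoffs 1, -2 → best response U.
Player B against U: payoffs -4, -3, -2 → best response R.
Player B against D: payoffs 0, 1, 5 → best response R.
Mutual best responses: (U, R).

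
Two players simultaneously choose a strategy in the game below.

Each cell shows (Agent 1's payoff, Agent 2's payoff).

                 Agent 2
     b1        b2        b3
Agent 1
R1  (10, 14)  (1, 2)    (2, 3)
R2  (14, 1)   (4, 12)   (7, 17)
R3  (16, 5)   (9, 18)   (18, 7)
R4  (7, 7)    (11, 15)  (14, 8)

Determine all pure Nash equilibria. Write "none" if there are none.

(R1, b1): Agent 1 can switch to R2 (10 → 14). Not NE.
(R1, b2): Agent 1 can switch to R2 (1 → 4). Not NE.
(R1, b3): Agent 1 can switch to R2 (2 → 7). Not NE.
(R2, b1): Agent 1 can switch to R3 (14 → 16). Not NE.
(R2, b2): Agent 1 can switch to R3 (4 → 9). Not NE.
(R2, b3): Agent 1 can switch to R3 (7 → 18). Not NE.
(R3, b1): Agent 2 can switch to b2 (5 → 18). Not NE.
(R3, b2): Agent 1 can switch to R4 (9 → 11). Not NE.
(R3, b3): Agent 2 can switch to b2 (7 → 18). Not NE.
(R4, b1): Agent 1 can switch to R1 (7 → 10). Not NE.
(R4, b2): Agent 1 gets 11, best alternative 9; Agent 2 gets 15, best alternative 8. No profitable deviation — NE.
(R4, b3): Agent 1 can switch to R3 (14 → 18). Not NE.

Pure NE: (R4, b2)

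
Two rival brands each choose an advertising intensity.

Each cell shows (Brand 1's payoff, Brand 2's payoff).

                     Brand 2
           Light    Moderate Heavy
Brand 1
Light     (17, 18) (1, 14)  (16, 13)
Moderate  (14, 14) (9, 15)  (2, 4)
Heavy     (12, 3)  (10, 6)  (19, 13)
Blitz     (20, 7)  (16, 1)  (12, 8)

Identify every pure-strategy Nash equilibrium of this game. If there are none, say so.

For each player, find the best response to each opponent profile; mutual best responses are the pure NE.
Brand 1 against Light: payoffs 17, 14, 12, 20 → best response Blitz.
Brand 1 against Moderate: payoffs 1, 9, 10, 16 → best response Blitz.
Brand 1 against Heavy: payoffs 16, 2, 19, 12 → best response Heavy.
Brand 2 against Light: payoffs 18, 14, 13 → best response Light.
Brand 2 against Moderate: payoffs 14, 15, 4 → best response Moderate.
Brand 2 against Heavy: payoffs 3, 6, 13 → best response Heavy.
Brand 2 against Blitz: payoffs 7, 1, 8 → best response Heavy.
Mutual best responses: (Heavy, Heavy).

The unique pure-strategy Nash equilibrium is (Heavy, Heavy).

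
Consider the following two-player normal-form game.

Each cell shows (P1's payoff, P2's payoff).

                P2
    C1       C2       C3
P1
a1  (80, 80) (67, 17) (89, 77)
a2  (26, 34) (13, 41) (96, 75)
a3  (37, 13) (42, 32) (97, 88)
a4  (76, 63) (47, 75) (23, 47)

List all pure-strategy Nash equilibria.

(a1, C1): P1 gets 80, best alternative 76; P2 gets 80, best alternative 77. No profitable deviation — NE.
(a1, C2): P2 can switch to C1 (17 → 80). Not NE.
(a1, C3): P1 can switch to a2 (89 → 96). Not NE.
(a2, C1): P1 can switch to a1 (26 → 80). Not NE.
(a2, C2): P1 can switch to a1 (13 → 67). Not NE.
(a2, C3): P1 can switch to a3 (96 → 97). Not NE.
(a3, C1): P1 can switch to a1 (37 → 80). Not NE.
(a3, C2): P1 can switch to a1 (42 → 67). Not NE.
(a3, C3): P1 gets 97, best alternative 96; P2 gets 88, best alternative 32. No profitable deviation — NE.
(a4, C1): P1 can switch to a1 (76 → 80). Not NE.
(a4, C2): P1 can switch to a1 (47 → 67). Not NE.
(a4, C3): P1 can switch to a1 (23 → 89). Not NE.

(a1, C1), (a3, C3)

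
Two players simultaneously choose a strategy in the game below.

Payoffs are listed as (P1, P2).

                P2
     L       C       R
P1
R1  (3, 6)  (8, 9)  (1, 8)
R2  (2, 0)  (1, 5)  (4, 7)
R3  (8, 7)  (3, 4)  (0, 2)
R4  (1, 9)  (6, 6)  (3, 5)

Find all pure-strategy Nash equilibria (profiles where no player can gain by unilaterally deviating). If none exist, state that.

Check each profile: it is a Nash equilibrium iff no player can strictly gain by switching unilaterally.
(R1, L): P1 can switch to R3 (3 → 8). Not NE.
(R1, C): P1 gets 8, best alternative 6; P2 gets 9, best alternative 8. No profitable deviation — NE.
(R1, R): P1 can switch to R2 (1 → 4). Not NE.
(R2, L): P1 can switch to R1 (2 → 3). Not NE.
(R2, C): P1 can switch to R1 (1 → 8). Not NE.
(R2, R): P1 gets 4, best alternative 3; P2 gets 7, best alternative 5. No profitable deviation — NE.
(R3, L): P1 gets 8, best alternative 3; P2 gets 7, best alternative 4. No profitable deviation — NE.
(R3, C): P1 can switch to R1 (3 → 8). Not NE.
(R3, R): P1 can switch to R1 (0 → 1). Not NE.
(R4, L): P1 can switch to R1 (1 → 3). Not NE.
(R4, C): P1 can switch to R1 (6 → 8). Not NE.
(The remaining 1 profile has a profitable deviation by the same check.)

The pure Nash equilibria are (R1, C), (R2, R), (R3, L).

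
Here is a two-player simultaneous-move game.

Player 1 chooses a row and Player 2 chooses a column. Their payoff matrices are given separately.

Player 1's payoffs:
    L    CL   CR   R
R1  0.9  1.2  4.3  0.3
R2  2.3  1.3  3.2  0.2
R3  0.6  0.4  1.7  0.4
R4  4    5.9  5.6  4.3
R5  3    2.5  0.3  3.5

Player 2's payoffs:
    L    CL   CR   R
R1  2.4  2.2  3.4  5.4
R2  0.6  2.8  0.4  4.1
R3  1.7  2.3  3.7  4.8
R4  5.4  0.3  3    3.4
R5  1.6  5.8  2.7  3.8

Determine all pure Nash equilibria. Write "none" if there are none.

(R4, L)

(R1, L): Player 1 can switch to R2 (0.9 → 2.3). Not NE.
(R1, CL): Player 1 can switch to R2 (1.2 → 1.3). Not NE.
(R1, CR): Player 1 can switch to R4 (4.3 → 5.6). Not NE.
(R1, R): Player 1 can switch to R3 (0.3 → 0.4). Not NE.
(R2, L): Player 1 can switch to R4 (2.3 → 4). Not NE.
(R2, CL): Player 1 can switch to R4 (1.3 → 5.9). Not NE.
(R2, CR): Player 1 can switch to R1 (3.2 → 4.3). Not NE.
(R2, R): Player 1 can switch to R1 (0.2 → 0.3). Not NE.
(R4, L): Player 1 gets 4, best alternative 3; Player 2 gets 5.4, best alternative 3.4. No profitable deviation — NE.
(The remaining 11 profiles each have a profitable deviation by the same check.)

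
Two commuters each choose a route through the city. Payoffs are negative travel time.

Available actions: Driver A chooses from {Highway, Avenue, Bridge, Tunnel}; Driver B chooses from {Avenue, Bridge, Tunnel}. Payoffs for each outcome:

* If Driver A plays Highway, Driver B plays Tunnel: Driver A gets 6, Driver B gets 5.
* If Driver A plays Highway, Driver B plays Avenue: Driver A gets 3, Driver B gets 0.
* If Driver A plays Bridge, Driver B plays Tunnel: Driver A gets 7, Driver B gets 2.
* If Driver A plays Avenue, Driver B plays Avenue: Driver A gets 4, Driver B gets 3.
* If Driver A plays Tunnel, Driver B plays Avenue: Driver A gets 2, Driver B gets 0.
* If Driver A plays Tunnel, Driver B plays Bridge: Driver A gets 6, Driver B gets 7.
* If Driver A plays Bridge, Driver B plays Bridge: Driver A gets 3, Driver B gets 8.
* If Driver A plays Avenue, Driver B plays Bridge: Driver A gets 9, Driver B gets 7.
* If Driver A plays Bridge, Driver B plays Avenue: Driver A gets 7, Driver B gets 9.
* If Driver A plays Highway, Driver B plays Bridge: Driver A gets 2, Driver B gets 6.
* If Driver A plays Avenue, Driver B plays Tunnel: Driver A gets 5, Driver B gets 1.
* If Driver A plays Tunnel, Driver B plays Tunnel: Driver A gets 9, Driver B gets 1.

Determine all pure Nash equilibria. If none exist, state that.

(Avenue, Bridge) and (Bridge, Avenue)

For each player, find the best response to each opponent profile; mutual best responses are the pure NE.
Driver A against Avenue: payoffs 3, 4, 7, 2 → best response Bridge.
Driver A against Bridge: payoffs 2, 9, 3, 6 → best response Avenue.
Driver A against Tunnel: payoffs 6, 5, 7, 9 → best response Tunnel.
Driver B against Highway: payoffs 0, 6, 5 → best response Bridge.
Driver B against Avenue: payoffs 3, 7, 1 → best response Bridge.
Driver B against Bridge: payoffs 9, 8, 2 → best response Avenue.
Driver B against Tunnel: payoffs 0, 7, 1 → best response Bridge.
Mutual best responses: (Avenue, Bridge); (Bridge, Avenue).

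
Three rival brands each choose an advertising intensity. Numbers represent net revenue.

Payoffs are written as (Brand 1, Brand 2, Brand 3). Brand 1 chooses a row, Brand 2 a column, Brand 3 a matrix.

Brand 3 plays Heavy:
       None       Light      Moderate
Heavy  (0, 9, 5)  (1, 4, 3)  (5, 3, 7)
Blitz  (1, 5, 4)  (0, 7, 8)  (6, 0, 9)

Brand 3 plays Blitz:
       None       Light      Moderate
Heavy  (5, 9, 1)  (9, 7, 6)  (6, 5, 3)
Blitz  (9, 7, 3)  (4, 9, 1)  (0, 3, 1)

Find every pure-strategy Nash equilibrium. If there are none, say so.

Check each profile: it is a Nash equilibrium iff no player can strictly gain by switching unilaterally.
(Heavy, None, Heavy): Brand 1 can switch to Blitz (0 → 1). Not NE.
(Heavy, None, Blitz): Brand 1 can switch to Blitz (5 → 9). Not NE.
(Heavy, Light, Heavy): Brand 2 can switch to None (4 → 9). Not NE.
(Heavy, Light, Blitz): Brand 2 can switch to None (7 → 9). Not NE.
(Heavy, Moderate, Heavy): Brand 1 can switch to Blitz (5 → 6). Not NE.
(Heavy, Moderate, Blitz): Brand 2 can switch to None (5 → 9). Not NE.
(Blitz, None, Heavy): Brand 2 can switch to Light (5 → 7). Not NE.
(Blitz, None, Blitz): Brand 2 can switch to Light (7 → 9). Not NE.
(Blitz, Light, Heavy): Brand 1 can switch to Heavy (0 → 1). Not NE.
(Blitz, Light, Blitz): Brand 1 can switch to Heavy (4 → 9). Not NE.
(Blitz, Moderate, Heavy): Brand 2 can switch to None (0 → 5). Not NE.
(Blitz, Moderate, Blitz): Brand 1 can switch to Heavy (0 → 6). Not NE.

none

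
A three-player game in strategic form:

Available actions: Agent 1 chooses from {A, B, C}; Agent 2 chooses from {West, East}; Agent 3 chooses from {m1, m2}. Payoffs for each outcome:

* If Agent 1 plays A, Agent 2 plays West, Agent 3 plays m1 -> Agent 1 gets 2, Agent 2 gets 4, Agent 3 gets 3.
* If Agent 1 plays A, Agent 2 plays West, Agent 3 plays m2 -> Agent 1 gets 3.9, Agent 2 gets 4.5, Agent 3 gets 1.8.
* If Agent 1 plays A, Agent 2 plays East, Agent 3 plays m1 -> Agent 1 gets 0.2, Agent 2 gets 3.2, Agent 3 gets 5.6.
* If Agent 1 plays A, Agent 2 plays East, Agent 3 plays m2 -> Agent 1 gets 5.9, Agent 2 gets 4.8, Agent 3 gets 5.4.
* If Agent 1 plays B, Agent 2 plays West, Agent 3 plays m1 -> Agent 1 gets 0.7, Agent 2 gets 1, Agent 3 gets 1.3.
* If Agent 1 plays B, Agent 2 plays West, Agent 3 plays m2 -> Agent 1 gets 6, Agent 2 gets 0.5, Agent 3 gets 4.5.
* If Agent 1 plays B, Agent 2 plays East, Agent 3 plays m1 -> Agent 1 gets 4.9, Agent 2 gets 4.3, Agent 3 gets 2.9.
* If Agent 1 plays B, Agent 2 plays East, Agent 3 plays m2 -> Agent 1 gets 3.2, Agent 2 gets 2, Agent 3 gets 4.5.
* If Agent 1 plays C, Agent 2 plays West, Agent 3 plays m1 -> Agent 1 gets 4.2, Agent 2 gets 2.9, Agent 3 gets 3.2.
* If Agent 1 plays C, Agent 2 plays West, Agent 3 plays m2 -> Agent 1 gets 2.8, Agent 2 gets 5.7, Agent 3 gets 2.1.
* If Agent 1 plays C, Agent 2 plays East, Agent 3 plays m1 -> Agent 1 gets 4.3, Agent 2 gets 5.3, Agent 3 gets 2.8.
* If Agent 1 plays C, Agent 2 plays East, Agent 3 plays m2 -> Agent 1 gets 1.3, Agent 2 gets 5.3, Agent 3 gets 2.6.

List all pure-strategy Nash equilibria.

There is no pure-strategy Nash equilibrium.

Agent 1 against (West, m1): payoffs 2, 0.7, 4.2 → best response C.
Agent 1 against (West, m2): payoffs 3.9, 6, 2.8 → best response B.
Agent 1 against (East, m1): payoffs 0.2, 4.9, 4.3 → best response B.
Agent 1 against (East, m2): payoffs 5.9, 3.2, 1.3 → best response A.
Agent 2 against (A, m1): payoffs 4, 3.2 → best response West.
Agent 2 against (A, m2): payoffs 4.5, 4.8 → best response East.
Agent 2 against (B, m1): payoffs 1, 4.3 → best response East.
Agent 2 against (B, m2): payoffs 0.5, 2 → best response East.
Agent 2 against (C, m1): payoffs 2.9, 5.3 → best response East.
Agent 2 against (C, m2): payoffs 5.7, 5.3 → best response West.
Agent 3 against (A, West): payoffs 3, 1.8 → best response m1.
Agent 3 against (A, East): payoffs 5.6, 5.4 → best response m1.
Agent 3 against (B, West): payoffs 1.3, 4.5 → best response m2.
Agent 3 against (B, East): payoffs 2.9, 4.5 → best response m2.
Agent 3 against (C, West): payoffs 3.2, 2.1 → best response m1.
Agent 3 against (C, East): payoffs 2.8, 2.6 → best response m1.
No profile is a mutual best response for all players.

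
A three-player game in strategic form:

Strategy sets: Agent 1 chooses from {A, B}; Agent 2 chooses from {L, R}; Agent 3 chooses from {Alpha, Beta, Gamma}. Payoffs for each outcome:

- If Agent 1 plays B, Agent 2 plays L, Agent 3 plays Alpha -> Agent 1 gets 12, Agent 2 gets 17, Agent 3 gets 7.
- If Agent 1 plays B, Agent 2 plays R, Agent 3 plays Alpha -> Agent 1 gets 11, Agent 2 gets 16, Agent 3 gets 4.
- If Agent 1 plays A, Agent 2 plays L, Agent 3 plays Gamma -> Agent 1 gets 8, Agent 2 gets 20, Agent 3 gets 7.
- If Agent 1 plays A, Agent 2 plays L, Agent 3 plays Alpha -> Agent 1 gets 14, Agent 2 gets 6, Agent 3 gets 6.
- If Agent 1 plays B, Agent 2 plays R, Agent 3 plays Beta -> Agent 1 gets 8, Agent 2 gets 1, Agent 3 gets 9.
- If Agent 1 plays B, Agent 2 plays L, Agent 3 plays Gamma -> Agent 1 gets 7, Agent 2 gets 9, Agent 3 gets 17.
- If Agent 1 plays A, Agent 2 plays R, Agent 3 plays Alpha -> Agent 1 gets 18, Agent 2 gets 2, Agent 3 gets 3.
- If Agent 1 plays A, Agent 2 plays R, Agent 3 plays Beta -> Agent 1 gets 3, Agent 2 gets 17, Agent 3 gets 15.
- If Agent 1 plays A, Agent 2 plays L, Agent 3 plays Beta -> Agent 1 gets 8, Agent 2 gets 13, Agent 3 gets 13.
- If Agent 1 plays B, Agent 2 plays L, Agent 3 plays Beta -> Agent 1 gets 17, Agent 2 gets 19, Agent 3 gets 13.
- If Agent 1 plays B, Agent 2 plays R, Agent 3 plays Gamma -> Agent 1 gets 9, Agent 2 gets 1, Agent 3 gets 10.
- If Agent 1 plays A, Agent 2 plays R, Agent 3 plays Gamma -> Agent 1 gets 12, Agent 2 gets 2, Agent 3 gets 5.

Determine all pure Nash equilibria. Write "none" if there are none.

Agent 1 against (L, Alpha): payoffs 14, 12 → best response A.
Agent 1 against (L, Beta): payoffs 8, 17 → best response B.
Agent 1 against (L, Gamma): payoffs 8, 7 → best response A.
Agent 1 against (R, Alpha): payoffs 18, 11 → best response A.
Agent 1 against (R, Beta): payoffs 3, 8 → best response B.
Agent 1 against (R, Gamma): payoffs 12, 9 → best response A.
Agent 2 against (A, Alpha): payoffs 6, 2 → best response L.
Agent 2 against (A, Beta): payoffs 13, 17 → best response R.
Agent 2 against (A, Gamma): payoffs 20, 2 → best response L.
Agent 2 against (B, Alpha): payoffs 17, 16 → best response L.
Agent 2 against (B, Beta): payoffs 19, 1 → best response L.
Agent 2 against (B, Gamma): payoffs 9, 1 → best response L.
Agent 3 against (A, L): payoffs 6, 13, 7 → best response Beta.
Agent 3 against (A, R): payoffs 3, 15, 5 → best response Beta.
Agent 3 against (B, L): payoffs 7, 13, 17 → best response Gamma.
Agent 3 against (B, R): payoffs 4, 9, 10 → best response Gamma.
No profile is a mutual best response for all players.

none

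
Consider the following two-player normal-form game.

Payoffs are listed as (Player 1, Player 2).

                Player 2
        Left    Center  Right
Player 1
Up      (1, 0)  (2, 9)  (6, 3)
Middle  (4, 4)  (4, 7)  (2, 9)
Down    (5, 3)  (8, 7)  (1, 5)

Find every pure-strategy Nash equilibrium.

Pure NE: (Down, Center)

(Up, Left): Player 1 can switch to Middle (1 → 4). Not NE.
(Up, Center): Player 1 can switch to Middle (2 → 4). Not NE.
(Up, Right): Player 2 can switch to Center (3 → 9). Not NE.
(Middle, Left): Player 1 can switch to Down (4 → 5). Not NE.
(Middle, Center): Player 1 can switch to Down (4 → 8). Not NE.
(Middle, Right): Player 1 can switch to Up (2 → 6). Not NE.
(Down, Left): Player 2 can switch to Center (3 → 7). Not NE.
(Down, Center): Player 1 gets 8, best alternative 4; Player 2 gets 7, best alternative 5. No profitable deviation — NE.
(Down, Right): Player 1 can switch to Up (1 → 6). Not NE.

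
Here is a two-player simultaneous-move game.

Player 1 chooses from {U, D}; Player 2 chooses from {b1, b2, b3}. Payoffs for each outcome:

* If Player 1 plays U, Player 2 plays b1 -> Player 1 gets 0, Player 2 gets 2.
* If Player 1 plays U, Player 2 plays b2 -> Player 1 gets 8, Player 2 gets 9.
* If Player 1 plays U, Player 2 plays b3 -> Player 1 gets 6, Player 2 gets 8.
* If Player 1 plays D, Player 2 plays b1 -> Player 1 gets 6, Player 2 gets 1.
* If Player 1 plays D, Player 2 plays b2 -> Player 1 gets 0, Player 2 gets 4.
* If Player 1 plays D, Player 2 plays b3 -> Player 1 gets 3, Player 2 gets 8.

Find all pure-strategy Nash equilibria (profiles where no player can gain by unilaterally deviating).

Pure NE: (U, b2)

(U, b1): Player 1 can switch to D (0 → 6). Not NE.
(U, b2): Player 1 gets 8, best alternative 0; Player 2 gets 9, best alternative 8. No profitable deviation — NE.
(U, b3): Player 2 can switch to b2 (8 → 9). Not NE.
(D, b1): Player 2 can switch to b2 (1 → 4). Not NE.
(D, b2): Player 1 can switch to U (0 → 8). Not NE.
(D, b3): Player 1 can switch to U (3 → 6). Not NE.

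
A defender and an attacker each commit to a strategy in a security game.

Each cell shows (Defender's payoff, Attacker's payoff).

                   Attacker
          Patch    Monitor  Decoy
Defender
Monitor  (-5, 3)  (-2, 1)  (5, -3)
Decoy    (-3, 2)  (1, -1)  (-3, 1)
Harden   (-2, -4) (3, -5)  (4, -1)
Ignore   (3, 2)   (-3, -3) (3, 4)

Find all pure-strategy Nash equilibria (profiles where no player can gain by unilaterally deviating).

There is no pure-strategy Nash equilibrium.

Defender against Patch: payoffs -5, -3, -2, 3 → best response Ignore.
Defender against Monitor: payoffs -2, 1, 3, -3 → best response Harden.
Defender against Decoy: payoffs 5, -3, 4, 3 → best response Monitor.
Attacker against Monitor: payoffs 3, 1, -3 → best response Patch.
Attacker against Decoy: payoffs 2, -1, 1 → best response Patch.
Attacker against Harden: payoffs -4, -5, -1 → best response Decoy.
Attacker against Ignore: payoffs 2, -3, 4 → best response Decoy.
No profile is a mutual best response for all players.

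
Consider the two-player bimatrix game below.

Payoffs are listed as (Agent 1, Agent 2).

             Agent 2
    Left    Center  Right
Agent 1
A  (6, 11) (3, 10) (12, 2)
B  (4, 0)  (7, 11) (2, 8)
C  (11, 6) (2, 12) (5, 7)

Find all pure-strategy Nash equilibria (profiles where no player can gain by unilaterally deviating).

Pure NE: (B, Center)

Agent 1 against Left: payoffs 6, 4, 11 → best response C.
Agent 1 against Center: payoffs 3, 7, 2 → best response B.
Agent 1 against Right: payoffs 12, 2, 5 → best response A.
Agent 2 against A: payoffs 11, 10, 2 → best response Left.
Agent 2 against B: payoffs 0, 11, 8 → best response Center.
Agent 2 against C: payoffs 6, 12, 7 → best response Center.
Mutual best responses: (B, Center).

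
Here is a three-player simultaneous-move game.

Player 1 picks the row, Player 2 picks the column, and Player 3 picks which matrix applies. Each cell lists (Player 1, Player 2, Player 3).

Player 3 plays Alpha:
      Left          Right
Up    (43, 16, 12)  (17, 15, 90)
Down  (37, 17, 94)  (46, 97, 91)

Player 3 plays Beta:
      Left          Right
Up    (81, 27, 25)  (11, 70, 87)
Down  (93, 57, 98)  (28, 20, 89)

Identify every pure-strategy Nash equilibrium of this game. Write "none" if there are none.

Check each profile: it is a Nash equilibrium iff no player can strictly gain by switching unilaterally.
(Up, Left, Alpha): Player 3 can switch to Beta (12 → 25). Not NE.
(Up, Left, Beta): Player 1 can switch to Down (81 → 93). Not NE.
(Up, Right, Alpha): Player 1 can switch to Down (17 → 46). Not NE.
(Up, Right, Beta): Player 1 can switch to Down (11 → 28). Not NE.
(Down, Left, Alpha): Player 1 can switch to Up (37 → 43). Not NE.
(Down, Left, Beta): Player 1 gets 93, best alternative 81; Player 2 gets 57, best alternative 20; Player 3 gets 98, best alternative 94. No profitable deviation — NE.
(Down, Right, Alpha): Player 1 gets 46, best alternative 17; Player 2 gets 97, best alternative 17; Player 3 gets 91, best alternative 89. No profitable deviation — NE.
(Down, Right, Beta): Player 2 can switch to Left (20 → 57). Not NE.

The pure Nash equilibria are (Down, Left, Beta); (Down, Right, Alpha).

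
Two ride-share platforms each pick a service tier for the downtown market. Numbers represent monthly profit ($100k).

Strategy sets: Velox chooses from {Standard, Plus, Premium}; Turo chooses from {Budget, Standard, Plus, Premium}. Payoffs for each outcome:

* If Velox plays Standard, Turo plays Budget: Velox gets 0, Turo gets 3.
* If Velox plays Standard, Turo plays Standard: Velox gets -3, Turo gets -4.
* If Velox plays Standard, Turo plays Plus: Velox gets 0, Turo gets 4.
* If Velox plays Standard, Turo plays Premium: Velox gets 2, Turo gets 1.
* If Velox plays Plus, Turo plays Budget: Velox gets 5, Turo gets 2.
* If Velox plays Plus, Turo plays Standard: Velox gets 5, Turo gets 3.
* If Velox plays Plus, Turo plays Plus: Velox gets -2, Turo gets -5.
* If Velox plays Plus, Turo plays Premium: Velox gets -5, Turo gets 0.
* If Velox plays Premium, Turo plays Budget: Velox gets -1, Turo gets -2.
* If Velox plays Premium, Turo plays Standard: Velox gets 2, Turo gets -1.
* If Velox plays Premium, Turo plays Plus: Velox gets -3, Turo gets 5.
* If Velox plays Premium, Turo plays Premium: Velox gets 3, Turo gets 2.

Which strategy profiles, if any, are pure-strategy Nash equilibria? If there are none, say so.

(Standard, Budget): Velox can switch to Plus (0 → 5). Not NE.
(Standard, Standard): Velox can switch to Plus (-3 → 5). Not NE.
(Standard, Plus): Velox gets 0, best alternative -2; Turo gets 4, best alternative 3. No profitable deviation — NE.
(Standard, Premium): Velox can switch to Premium (2 → 3). Not NE.
(Plus, Budget): Turo can switch to Standard (2 → 3). Not NE.
(Plus, Standard): Velox gets 5, best alternative 2; Turo gets 3, best alternative 2. No profitable deviation — NE.
(Plus, Plus): Velox can switch to Standard (-2 → 0). Not NE.
(Plus, Premium): Velox can switch to Standard (-5 → 2). Not NE.
(Premium, Budget): Velox can switch to Standard (-1 → 0). Not NE.
(Premium, Standard): Velox can switch to Plus (2 → 5). Not NE.
(The remaining 2 profiles each have a profitable deviation by the same check.)

Pure-strategy Nash equilibria: (Standard, Plus), (Plus, Standard)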